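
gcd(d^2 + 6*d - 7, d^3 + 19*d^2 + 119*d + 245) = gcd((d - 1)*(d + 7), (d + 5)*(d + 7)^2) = d + 7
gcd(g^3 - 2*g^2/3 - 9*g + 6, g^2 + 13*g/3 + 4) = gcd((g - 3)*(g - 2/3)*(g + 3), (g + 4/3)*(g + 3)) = g + 3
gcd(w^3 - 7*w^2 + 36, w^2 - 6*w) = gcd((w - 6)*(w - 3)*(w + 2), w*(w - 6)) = w - 6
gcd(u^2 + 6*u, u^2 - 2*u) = u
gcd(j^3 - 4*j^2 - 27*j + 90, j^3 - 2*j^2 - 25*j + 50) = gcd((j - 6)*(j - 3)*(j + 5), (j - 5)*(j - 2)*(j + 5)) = j + 5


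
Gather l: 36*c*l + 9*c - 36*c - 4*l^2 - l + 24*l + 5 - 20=-27*c - 4*l^2 + l*(36*c + 23) - 15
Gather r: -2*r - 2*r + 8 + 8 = 16 - 4*r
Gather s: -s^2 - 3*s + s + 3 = -s^2 - 2*s + 3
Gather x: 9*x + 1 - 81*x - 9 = -72*x - 8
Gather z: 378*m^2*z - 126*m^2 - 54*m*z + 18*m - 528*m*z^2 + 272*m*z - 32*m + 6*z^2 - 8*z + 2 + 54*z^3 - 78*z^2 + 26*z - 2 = -126*m^2 - 14*m + 54*z^3 + z^2*(-528*m - 72) + z*(378*m^2 + 218*m + 18)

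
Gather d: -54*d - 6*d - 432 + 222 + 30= -60*d - 180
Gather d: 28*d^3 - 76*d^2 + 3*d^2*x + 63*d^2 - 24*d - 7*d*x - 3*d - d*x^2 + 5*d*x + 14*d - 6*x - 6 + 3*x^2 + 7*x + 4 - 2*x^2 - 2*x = 28*d^3 + d^2*(3*x - 13) + d*(-x^2 - 2*x - 13) + x^2 - x - 2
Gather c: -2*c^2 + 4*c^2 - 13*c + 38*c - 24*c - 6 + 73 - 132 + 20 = 2*c^2 + c - 45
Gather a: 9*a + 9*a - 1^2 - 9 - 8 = 18*a - 18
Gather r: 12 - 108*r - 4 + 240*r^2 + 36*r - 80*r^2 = 160*r^2 - 72*r + 8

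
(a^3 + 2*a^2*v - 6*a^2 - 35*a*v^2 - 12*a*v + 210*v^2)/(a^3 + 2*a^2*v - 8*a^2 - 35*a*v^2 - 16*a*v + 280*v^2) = (a - 6)/(a - 8)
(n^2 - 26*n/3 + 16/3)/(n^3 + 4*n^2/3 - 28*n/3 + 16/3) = (n - 8)/(n^2 + 2*n - 8)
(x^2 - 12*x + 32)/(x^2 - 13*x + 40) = (x - 4)/(x - 5)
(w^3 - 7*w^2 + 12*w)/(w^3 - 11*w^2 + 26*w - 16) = w*(w^2 - 7*w + 12)/(w^3 - 11*w^2 + 26*w - 16)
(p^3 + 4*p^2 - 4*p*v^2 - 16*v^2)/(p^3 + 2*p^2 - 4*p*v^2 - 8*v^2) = (p + 4)/(p + 2)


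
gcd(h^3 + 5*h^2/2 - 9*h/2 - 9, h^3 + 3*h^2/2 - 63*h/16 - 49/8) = h - 2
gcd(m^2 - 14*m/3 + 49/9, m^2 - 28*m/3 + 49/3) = m - 7/3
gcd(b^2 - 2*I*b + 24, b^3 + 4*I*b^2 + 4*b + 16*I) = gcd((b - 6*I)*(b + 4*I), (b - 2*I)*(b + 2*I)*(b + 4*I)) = b + 4*I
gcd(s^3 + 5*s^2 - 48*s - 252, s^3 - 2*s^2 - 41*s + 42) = s^2 - s - 42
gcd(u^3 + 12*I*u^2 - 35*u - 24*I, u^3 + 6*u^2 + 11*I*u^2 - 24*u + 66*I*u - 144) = u^2 + 11*I*u - 24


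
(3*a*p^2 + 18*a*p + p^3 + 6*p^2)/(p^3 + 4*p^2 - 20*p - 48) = p*(3*a + p)/(p^2 - 2*p - 8)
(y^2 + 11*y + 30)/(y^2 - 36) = (y + 5)/(y - 6)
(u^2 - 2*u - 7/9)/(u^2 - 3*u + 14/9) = (3*u + 1)/(3*u - 2)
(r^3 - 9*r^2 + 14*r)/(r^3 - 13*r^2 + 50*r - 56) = r/(r - 4)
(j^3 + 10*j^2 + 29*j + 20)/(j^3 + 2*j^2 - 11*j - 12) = (j + 5)/(j - 3)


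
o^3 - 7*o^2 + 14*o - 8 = (o - 4)*(o - 2)*(o - 1)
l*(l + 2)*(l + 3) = l^3 + 5*l^2 + 6*l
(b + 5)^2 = b^2 + 10*b + 25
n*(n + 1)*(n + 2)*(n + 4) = n^4 + 7*n^3 + 14*n^2 + 8*n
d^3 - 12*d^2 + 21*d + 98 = (d - 7)^2*(d + 2)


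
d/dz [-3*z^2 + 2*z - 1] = 2 - 6*z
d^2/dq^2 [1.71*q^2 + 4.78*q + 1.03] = 3.42000000000000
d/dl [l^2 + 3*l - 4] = 2*l + 3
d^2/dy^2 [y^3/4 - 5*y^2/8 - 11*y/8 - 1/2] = 3*y/2 - 5/4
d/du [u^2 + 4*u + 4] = 2*u + 4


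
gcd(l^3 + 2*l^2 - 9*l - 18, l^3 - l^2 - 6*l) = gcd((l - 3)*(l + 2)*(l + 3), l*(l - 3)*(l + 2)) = l^2 - l - 6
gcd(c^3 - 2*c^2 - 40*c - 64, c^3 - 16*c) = c + 4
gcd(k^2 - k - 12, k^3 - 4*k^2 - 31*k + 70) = 1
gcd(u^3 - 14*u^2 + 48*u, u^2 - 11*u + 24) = u - 8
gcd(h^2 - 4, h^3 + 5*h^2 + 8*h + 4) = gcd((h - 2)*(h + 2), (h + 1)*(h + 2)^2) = h + 2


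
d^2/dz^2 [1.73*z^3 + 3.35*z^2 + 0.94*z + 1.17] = 10.38*z + 6.7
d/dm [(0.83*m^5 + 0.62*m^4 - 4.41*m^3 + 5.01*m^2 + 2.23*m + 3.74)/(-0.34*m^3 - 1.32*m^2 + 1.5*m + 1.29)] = (-0.5644*m^7 - 3.4976*m^6 + 3.3432*m^5 + 15.6681*m^4 - 8.5144*m^3 - 2.7933*m^2 + 22.7994*m - 2.7333)/(0.1156*m^6 + 0.8976*m^5 + 0.7224*m^4 - 4.8372*m^3 - 1.1556*m^2 + 3.87*m + 1.6641)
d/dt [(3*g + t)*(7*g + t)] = 10*g + 2*t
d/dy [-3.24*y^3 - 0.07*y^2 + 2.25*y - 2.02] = -9.72*y^2 - 0.14*y + 2.25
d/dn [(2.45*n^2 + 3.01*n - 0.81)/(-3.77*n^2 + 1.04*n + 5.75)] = (13.8957*n^2 + 22.0676*n + 18.1499)/(14.2129*n^4 - 7.8416*n^3 - 42.2734*n^2 + 11.96*n + 33.0625)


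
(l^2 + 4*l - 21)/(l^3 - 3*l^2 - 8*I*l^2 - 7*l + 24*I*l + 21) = (l + 7)/(l^2 - 8*I*l - 7)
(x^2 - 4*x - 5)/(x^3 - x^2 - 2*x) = (x - 5)/(x*(x - 2))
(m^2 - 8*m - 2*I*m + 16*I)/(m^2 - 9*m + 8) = (m - 2*I)/(m - 1)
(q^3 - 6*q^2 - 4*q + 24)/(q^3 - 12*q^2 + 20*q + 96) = (q - 2)/(q - 8)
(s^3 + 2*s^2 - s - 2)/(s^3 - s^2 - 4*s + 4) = (s + 1)/(s - 2)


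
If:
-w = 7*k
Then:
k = -w/7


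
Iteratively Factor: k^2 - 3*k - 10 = (k + 2)*(k - 5)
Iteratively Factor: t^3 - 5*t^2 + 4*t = (t - 4)*(t^2 - t) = t*(t - 4)*(t - 1)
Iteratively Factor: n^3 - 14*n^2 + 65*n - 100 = (n - 5)*(n^2 - 9*n + 20) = (n - 5)*(n - 4)*(n - 5)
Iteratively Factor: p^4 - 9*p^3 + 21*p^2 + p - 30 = (p - 5)*(p^3 - 4*p^2 + p + 6) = (p - 5)*(p + 1)*(p^2 - 5*p + 6) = (p - 5)*(p - 2)*(p + 1)*(p - 3)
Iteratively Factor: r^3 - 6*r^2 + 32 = (r - 4)*(r^2 - 2*r - 8) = (r - 4)*(r + 2)*(r - 4)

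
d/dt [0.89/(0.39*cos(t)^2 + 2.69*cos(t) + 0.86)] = (0.6942*cos(t) + 2.3941)*sin(t)/(0.39*cos(t)^2 + 2.69*cos(t) + 0.86)^2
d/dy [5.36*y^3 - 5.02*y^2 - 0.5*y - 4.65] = 16.08*y^2 - 10.04*y - 0.5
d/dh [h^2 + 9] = 2*h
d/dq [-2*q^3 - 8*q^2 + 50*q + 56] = -6*q^2 - 16*q + 50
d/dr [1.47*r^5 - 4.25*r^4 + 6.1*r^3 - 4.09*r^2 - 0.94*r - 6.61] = 7.35*r^4 - 17.0*r^3 + 18.3*r^2 - 8.18*r - 0.94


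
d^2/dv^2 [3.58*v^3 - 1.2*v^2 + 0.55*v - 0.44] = 21.48*v - 2.4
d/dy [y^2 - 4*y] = 2*y - 4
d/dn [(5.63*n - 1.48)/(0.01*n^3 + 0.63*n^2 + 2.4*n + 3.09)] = (-0.1126*n^3 - 3.5025*n^2 + 1.8648*n + 20.9487)/(0.0001*n^6 + 0.0126*n^5 + 0.4449*n^4 + 3.0858*n^3 + 9.6534*n^2 + 14.832*n + 9.5481)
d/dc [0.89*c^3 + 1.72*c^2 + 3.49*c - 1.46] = 2.67*c^2 + 3.44*c + 3.49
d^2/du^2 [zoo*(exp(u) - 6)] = zoo*exp(u)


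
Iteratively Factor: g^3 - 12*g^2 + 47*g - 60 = (g - 5)*(g^2 - 7*g + 12) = (g - 5)*(g - 3)*(g - 4)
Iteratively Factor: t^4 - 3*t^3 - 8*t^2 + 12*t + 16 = (t - 2)*(t^3 - t^2 - 10*t - 8) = (t - 2)*(t + 1)*(t^2 - 2*t - 8) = (t - 4)*(t - 2)*(t + 1)*(t + 2)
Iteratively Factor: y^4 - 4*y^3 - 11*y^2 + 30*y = (y - 5)*(y^3 + y^2 - 6*y) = (y - 5)*(y + 3)*(y^2 - 2*y) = y*(y - 5)*(y + 3)*(y - 2)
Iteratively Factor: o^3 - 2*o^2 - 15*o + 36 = (o + 4)*(o^2 - 6*o + 9) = (o - 3)*(o + 4)*(o - 3)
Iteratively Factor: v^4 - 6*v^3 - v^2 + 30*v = (v - 5)*(v^3 - v^2 - 6*v) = (v - 5)*(v + 2)*(v^2 - 3*v) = (v - 5)*(v - 3)*(v + 2)*(v)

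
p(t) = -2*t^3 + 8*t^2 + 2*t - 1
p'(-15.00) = -1588.00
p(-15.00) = 8519.00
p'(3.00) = -4.00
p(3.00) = 23.00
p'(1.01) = 12.04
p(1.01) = 7.12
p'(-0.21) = -1.62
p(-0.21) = -1.05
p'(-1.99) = -53.60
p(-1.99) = 42.46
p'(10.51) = -492.60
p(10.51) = -1418.17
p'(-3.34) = -118.37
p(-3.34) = 156.08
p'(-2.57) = -78.75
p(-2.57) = 80.65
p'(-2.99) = -99.48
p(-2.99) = 118.00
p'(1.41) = 12.63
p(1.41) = 12.12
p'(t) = -6*t^2 + 16*t + 2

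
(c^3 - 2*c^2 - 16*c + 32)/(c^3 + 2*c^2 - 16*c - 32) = (c - 2)/(c + 2)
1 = 1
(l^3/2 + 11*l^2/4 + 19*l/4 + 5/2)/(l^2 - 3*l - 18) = (2*l^3 + 11*l^2 + 19*l + 10)/(4*(l^2 - 3*l - 18))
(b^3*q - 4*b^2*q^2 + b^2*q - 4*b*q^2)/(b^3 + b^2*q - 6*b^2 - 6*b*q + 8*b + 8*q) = b*q*(b^2 - 4*b*q + b - 4*q)/(b^3 + b^2*q - 6*b^2 - 6*b*q + 8*b + 8*q)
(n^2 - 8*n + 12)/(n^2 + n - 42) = (n - 2)/(n + 7)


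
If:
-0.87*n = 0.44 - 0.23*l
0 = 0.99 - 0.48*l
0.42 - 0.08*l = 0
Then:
No Solution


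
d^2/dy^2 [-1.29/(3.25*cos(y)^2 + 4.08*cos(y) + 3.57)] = (54.5025*(1 - cos(y)^2)^2 + 51.3162*cos(y)^3 - 11.143794*cos(y)^2 - 121.422024*cos(y) - 67.515762)/(3.25*cos(y)^2 + 4.08*cos(y) + 3.57)^3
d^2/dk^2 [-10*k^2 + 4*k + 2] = -20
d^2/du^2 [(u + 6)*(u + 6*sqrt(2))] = 2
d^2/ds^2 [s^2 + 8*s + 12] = 2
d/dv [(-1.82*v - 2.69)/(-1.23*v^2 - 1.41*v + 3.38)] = (2.2386*v^2 + 2.5662*v - (1.82*v + 2.69)*(2.46*v + 1.41) - 6.1516)/(1.23*v^2 + 1.41*v - 3.38)^2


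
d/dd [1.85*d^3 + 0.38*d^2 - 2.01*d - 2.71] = 5.55*d^2 + 0.76*d - 2.01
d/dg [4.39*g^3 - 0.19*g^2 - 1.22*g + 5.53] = 13.17*g^2 - 0.38*g - 1.22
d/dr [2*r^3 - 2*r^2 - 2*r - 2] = 6*r^2 - 4*r - 2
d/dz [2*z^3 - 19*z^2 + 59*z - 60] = 6*z^2 - 38*z + 59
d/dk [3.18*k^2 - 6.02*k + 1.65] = 6.36*k - 6.02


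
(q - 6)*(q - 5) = q^2 - 11*q + 30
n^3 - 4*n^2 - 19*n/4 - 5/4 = (n - 5)*(n + 1/2)^2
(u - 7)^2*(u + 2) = u^3 - 12*u^2 + 21*u + 98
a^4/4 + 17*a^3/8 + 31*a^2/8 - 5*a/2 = a*(a/4 + 1)*(a - 1/2)*(a + 5)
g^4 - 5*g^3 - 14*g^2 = g^2*(g - 7)*(g + 2)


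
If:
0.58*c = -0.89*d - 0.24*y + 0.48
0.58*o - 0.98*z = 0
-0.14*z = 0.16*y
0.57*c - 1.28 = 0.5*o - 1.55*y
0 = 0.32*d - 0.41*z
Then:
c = 1.24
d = -0.33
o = -0.44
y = 0.23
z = -0.26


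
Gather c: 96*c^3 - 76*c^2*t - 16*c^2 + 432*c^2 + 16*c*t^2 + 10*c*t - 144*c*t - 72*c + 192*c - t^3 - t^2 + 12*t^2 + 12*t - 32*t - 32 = 96*c^3 + c^2*(416 - 76*t) + c*(16*t^2 - 134*t + 120) - t^3 + 11*t^2 - 20*t - 32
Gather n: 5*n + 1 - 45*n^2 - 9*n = -45*n^2 - 4*n + 1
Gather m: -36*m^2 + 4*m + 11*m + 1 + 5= -36*m^2 + 15*m + 6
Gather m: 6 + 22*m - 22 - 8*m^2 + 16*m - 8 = -8*m^2 + 38*m - 24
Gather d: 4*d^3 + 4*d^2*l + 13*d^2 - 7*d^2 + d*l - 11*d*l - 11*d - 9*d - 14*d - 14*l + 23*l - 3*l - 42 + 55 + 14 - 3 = 4*d^3 + d^2*(4*l + 6) + d*(-10*l - 34) + 6*l + 24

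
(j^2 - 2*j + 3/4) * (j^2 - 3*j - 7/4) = j^4 - 5*j^3 + 5*j^2 + 5*j/4 - 21/16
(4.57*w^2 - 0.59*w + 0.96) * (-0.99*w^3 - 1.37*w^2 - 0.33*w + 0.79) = -4.5243*w^5 - 5.6768*w^4 - 1.6502*w^3 + 2.4898*w^2 - 0.7829*w + 0.7584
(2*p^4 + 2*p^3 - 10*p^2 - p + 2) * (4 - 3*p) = -6*p^5 + 2*p^4 + 38*p^3 - 37*p^2 - 10*p + 8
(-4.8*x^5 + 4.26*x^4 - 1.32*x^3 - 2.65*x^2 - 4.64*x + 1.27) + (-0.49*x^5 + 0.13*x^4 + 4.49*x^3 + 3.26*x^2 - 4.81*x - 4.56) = -5.29*x^5 + 4.39*x^4 + 3.17*x^3 + 0.61*x^2 - 9.45*x - 3.29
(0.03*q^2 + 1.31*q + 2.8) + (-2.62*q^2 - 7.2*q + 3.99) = -2.59*q^2 - 5.89*q + 6.79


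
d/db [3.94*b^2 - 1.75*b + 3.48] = 7.88*b - 1.75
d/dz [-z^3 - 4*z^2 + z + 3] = -3*z^2 - 8*z + 1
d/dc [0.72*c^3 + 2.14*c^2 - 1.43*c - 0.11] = 2.16*c^2 + 4.28*c - 1.43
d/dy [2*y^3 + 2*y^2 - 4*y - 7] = 6*y^2 + 4*y - 4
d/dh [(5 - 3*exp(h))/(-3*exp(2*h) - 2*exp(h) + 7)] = (-9*exp(2*h) + 30*exp(h) - 11)*exp(h)/(9*exp(4*h) + 12*exp(3*h) - 38*exp(2*h) - 28*exp(h) + 49)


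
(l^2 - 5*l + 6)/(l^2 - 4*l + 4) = (l - 3)/(l - 2)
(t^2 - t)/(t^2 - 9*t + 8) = t/(t - 8)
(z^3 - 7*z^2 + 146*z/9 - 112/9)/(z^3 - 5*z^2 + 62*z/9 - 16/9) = (3*z - 7)/(3*z - 1)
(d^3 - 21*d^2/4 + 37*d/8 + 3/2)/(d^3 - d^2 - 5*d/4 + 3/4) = (4*d^2 - 15*d - 4)/(2*(2*d^2 + d - 1))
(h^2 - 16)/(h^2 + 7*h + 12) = (h - 4)/(h + 3)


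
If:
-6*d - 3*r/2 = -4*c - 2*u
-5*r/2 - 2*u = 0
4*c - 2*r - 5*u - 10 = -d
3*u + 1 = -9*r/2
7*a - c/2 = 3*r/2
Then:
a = -5/84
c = 19/6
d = 3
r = -4/3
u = 5/3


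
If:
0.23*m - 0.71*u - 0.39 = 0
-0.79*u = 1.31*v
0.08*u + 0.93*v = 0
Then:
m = 1.70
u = 0.00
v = 0.00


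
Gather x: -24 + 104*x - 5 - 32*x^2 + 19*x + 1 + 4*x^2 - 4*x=-28*x^2 + 119*x - 28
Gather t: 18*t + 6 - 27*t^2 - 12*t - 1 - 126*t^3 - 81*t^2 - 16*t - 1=-126*t^3 - 108*t^2 - 10*t + 4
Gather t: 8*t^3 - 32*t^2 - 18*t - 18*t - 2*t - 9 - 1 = 8*t^3 - 32*t^2 - 38*t - 10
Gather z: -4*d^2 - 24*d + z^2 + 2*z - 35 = -4*d^2 - 24*d + z^2 + 2*z - 35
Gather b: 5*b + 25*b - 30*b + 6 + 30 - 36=0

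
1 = 1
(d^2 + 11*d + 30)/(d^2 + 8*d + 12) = (d + 5)/(d + 2)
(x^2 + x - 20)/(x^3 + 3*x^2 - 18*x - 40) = 1/(x + 2)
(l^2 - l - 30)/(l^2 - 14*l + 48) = (l + 5)/(l - 8)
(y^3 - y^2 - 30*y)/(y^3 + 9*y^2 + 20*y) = (y - 6)/(y + 4)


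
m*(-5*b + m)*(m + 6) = -5*b*m^2 - 30*b*m + m^3 + 6*m^2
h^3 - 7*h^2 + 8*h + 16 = (h - 4)^2*(h + 1)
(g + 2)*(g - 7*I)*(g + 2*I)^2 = g^4 + 2*g^3 - 3*I*g^3 + 24*g^2 - 6*I*g^2 + 48*g + 28*I*g + 56*I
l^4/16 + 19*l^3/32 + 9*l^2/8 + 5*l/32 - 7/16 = (l/4 + 1/4)*(l/4 + 1/2)*(l - 1/2)*(l + 7)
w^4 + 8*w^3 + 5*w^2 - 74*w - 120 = (w - 3)*(w + 2)*(w + 4)*(w + 5)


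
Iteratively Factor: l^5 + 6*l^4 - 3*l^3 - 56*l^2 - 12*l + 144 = (l + 4)*(l^4 + 2*l^3 - 11*l^2 - 12*l + 36) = (l + 3)*(l + 4)*(l^3 - l^2 - 8*l + 12) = (l - 2)*(l + 3)*(l + 4)*(l^2 + l - 6) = (l - 2)*(l + 3)^2*(l + 4)*(l - 2)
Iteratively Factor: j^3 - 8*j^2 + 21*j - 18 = (j - 3)*(j^2 - 5*j + 6) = (j - 3)*(j - 2)*(j - 3)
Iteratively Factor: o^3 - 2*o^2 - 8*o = (o)*(o^2 - 2*o - 8) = o*(o + 2)*(o - 4)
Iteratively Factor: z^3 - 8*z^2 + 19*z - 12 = (z - 3)*(z^2 - 5*z + 4) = (z - 4)*(z - 3)*(z - 1)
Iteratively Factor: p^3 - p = (p + 1)*(p^2 - p) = p*(p + 1)*(p - 1)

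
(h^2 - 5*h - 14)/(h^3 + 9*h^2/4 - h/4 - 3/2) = 4*(h - 7)/(4*h^2 + h - 3)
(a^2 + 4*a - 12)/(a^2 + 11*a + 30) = (a - 2)/(a + 5)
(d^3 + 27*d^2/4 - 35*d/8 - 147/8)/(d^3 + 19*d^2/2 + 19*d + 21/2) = (d - 7/4)/(d + 1)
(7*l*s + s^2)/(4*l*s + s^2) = (7*l + s)/(4*l + s)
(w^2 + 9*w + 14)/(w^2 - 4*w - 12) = (w + 7)/(w - 6)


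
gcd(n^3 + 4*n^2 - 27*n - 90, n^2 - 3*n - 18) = n + 3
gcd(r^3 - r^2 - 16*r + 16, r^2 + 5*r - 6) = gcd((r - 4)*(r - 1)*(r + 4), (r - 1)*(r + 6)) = r - 1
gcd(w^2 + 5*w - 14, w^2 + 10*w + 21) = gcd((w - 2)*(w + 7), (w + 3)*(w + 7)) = w + 7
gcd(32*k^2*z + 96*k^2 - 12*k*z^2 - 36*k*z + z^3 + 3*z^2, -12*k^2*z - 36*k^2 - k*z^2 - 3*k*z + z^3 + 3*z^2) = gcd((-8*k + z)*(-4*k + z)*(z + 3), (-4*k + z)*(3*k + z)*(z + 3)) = -4*k*z - 12*k + z^2 + 3*z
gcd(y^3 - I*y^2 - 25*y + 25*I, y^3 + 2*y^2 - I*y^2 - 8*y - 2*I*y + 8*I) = y - I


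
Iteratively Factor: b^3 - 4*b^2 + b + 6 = (b - 2)*(b^2 - 2*b - 3) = (b - 3)*(b - 2)*(b + 1)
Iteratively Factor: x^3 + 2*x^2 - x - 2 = (x - 1)*(x^2 + 3*x + 2) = (x - 1)*(x + 1)*(x + 2)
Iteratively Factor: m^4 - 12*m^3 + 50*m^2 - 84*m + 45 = (m - 5)*(m^3 - 7*m^2 + 15*m - 9) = (m - 5)*(m - 1)*(m^2 - 6*m + 9) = (m - 5)*(m - 3)*(m - 1)*(m - 3)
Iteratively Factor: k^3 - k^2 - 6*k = (k - 3)*(k^2 + 2*k) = k*(k - 3)*(k + 2)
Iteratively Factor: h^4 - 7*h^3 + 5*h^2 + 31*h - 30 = (h - 5)*(h^3 - 2*h^2 - 5*h + 6) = (h - 5)*(h + 2)*(h^2 - 4*h + 3) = (h - 5)*(h - 3)*(h + 2)*(h - 1)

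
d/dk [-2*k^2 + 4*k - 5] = 4 - 4*k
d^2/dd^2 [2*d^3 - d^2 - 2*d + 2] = 12*d - 2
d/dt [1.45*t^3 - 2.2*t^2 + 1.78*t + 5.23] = 4.35*t^2 - 4.4*t + 1.78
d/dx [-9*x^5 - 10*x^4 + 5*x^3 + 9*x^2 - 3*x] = -45*x^4 - 40*x^3 + 15*x^2 + 18*x - 3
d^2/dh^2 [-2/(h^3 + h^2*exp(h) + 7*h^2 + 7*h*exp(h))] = 2*(h*(h^2 + h*exp(h) + 7*h + 7*exp(h))*(h^2*exp(h) + 11*h*exp(h) + 6*h + 16*exp(h) + 14) - 2*(h^2*exp(h) + 3*h^2 + 9*h*exp(h) + 14*h + 7*exp(h))^2)/(h^3*(h^2 + h*exp(h) + 7*h + 7*exp(h))^3)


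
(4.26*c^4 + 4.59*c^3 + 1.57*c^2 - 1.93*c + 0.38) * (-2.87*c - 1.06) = -12.2262*c^5 - 17.6889*c^4 - 9.3713*c^3 + 3.8749*c^2 + 0.9552*c - 0.4028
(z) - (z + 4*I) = -4*I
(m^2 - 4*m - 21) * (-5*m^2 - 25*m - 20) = -5*m^4 - 5*m^3 + 185*m^2 + 605*m + 420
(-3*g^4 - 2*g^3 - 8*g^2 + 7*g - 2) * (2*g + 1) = -6*g^5 - 7*g^4 - 18*g^3 + 6*g^2 + 3*g - 2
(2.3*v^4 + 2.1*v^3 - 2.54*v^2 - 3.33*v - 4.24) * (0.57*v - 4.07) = 1.311*v^5 - 8.164*v^4 - 9.9948*v^3 + 8.4397*v^2 + 11.1363*v + 17.2568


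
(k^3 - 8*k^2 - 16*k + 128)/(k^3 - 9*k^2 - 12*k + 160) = (k - 4)/(k - 5)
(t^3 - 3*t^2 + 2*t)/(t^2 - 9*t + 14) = t*(t - 1)/(t - 7)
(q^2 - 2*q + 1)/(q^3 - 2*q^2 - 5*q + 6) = (q - 1)/(q^2 - q - 6)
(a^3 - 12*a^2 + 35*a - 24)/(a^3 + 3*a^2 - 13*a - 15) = (a^2 - 9*a + 8)/(a^2 + 6*a + 5)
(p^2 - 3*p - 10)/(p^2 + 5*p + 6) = (p - 5)/(p + 3)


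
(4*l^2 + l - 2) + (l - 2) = 4*l^2 + 2*l - 4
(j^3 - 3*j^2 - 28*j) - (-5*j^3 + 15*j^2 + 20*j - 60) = 6*j^3 - 18*j^2 - 48*j + 60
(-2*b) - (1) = -2*b - 1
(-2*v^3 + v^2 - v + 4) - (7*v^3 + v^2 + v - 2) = -9*v^3 - 2*v + 6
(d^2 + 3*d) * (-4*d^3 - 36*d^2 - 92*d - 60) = -4*d^5 - 48*d^4 - 200*d^3 - 336*d^2 - 180*d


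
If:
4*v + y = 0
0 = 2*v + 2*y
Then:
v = 0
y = 0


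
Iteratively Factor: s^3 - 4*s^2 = (s)*(s^2 - 4*s) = s*(s - 4)*(s)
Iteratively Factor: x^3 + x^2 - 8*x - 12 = (x + 2)*(x^2 - x - 6) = (x + 2)^2*(x - 3)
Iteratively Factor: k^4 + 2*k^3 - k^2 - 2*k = (k + 2)*(k^3 - k) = (k + 1)*(k + 2)*(k^2 - k) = k*(k + 1)*(k + 2)*(k - 1)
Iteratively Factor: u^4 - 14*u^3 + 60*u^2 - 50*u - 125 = (u - 5)*(u^3 - 9*u^2 + 15*u + 25) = (u - 5)^2*(u^2 - 4*u - 5) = (u - 5)^3*(u + 1)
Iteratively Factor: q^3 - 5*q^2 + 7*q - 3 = (q - 3)*(q^2 - 2*q + 1) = (q - 3)*(q - 1)*(q - 1)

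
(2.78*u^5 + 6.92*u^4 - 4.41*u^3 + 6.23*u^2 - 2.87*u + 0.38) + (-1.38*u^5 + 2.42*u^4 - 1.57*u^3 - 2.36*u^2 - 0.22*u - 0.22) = 1.4*u^5 + 9.34*u^4 - 5.98*u^3 + 3.87*u^2 - 3.09*u + 0.16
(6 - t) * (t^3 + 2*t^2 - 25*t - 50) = -t^4 + 4*t^3 + 37*t^2 - 100*t - 300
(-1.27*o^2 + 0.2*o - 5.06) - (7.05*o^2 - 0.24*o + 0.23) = -8.32*o^2 + 0.44*o - 5.29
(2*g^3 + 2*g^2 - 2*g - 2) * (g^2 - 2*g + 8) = 2*g^5 - 2*g^4 + 10*g^3 + 18*g^2 - 12*g - 16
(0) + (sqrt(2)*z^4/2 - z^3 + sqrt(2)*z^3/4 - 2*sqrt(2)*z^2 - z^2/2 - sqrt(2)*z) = sqrt(2)*z^4/2 - z^3 + sqrt(2)*z^3/4 - 2*sqrt(2)*z^2 - z^2/2 - sqrt(2)*z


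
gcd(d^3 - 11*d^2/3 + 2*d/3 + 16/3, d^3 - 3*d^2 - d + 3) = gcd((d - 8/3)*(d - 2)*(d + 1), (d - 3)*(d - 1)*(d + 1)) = d + 1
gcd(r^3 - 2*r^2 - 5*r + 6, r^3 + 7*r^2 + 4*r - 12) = r^2 + r - 2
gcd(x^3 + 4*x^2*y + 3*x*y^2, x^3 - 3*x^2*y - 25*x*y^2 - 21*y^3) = x^2 + 4*x*y + 3*y^2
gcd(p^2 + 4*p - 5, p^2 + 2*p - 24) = 1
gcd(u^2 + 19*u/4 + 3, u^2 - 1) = 1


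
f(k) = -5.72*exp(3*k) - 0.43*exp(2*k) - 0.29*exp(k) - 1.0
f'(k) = -17.16*exp(3*k) - 0.86*exp(2*k) - 0.29*exp(k) = (-17.16*exp(2*k) - 0.86*exp(k) - 0.29)*exp(k)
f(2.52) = -11052.54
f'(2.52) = -33081.00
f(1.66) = -846.53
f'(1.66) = -2521.65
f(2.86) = -30591.06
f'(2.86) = -91628.93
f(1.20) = -216.04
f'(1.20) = -638.47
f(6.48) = -1585370899.01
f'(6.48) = -4755929537.46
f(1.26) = -257.99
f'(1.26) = -763.59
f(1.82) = -1363.93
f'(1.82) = -4068.82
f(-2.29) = -1.04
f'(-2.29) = -0.06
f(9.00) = -3043344172379.91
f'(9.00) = -9130004278650.22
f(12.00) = -24660255839868600.00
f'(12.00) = -73980756129189000.00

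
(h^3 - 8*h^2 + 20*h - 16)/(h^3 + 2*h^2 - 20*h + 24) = (h - 4)/(h + 6)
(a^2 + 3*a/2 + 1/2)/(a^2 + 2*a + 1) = (a + 1/2)/(a + 1)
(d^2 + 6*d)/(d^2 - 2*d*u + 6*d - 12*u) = d/(d - 2*u)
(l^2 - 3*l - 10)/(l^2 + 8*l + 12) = (l - 5)/(l + 6)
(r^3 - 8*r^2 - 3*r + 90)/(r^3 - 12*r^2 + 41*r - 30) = (r + 3)/(r - 1)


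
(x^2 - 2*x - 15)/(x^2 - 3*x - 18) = (x - 5)/(x - 6)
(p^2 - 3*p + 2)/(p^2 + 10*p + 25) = (p^2 - 3*p + 2)/(p^2 + 10*p + 25)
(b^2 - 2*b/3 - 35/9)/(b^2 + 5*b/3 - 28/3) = (b + 5/3)/(b + 4)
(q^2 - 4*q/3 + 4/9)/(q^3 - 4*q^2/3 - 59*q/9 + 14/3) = (3*q - 2)/(3*q^2 - 2*q - 21)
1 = 1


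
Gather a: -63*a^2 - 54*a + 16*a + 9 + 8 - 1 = -63*a^2 - 38*a + 16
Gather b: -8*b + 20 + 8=28 - 8*b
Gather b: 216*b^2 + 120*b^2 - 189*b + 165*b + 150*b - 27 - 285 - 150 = 336*b^2 + 126*b - 462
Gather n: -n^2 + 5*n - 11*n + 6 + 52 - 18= -n^2 - 6*n + 40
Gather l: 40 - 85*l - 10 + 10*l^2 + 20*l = 10*l^2 - 65*l + 30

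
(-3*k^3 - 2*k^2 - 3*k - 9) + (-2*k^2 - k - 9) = -3*k^3 - 4*k^2 - 4*k - 18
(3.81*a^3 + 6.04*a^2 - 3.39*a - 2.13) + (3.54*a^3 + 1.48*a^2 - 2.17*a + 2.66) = 7.35*a^3 + 7.52*a^2 - 5.56*a + 0.53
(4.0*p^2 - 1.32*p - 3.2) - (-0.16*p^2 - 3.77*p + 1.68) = 4.16*p^2 + 2.45*p - 4.88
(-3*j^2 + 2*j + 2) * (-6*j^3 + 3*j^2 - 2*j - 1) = 18*j^5 - 21*j^4 + 5*j^2 - 6*j - 2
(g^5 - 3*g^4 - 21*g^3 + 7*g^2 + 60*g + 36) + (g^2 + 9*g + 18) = g^5 - 3*g^4 - 21*g^3 + 8*g^2 + 69*g + 54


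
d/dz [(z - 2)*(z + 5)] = 2*z + 3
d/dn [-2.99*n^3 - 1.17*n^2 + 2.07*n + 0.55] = -8.97*n^2 - 2.34*n + 2.07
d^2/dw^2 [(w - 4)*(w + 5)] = 2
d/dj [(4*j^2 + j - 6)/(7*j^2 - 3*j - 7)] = (-19*j^2 + 28*j - 25)/(49*j^4 - 42*j^3 - 89*j^2 + 42*j + 49)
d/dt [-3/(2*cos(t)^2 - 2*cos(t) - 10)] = 3*(1 - 2*cos(t))*sin(t)/(2*(sin(t)^2 + cos(t) + 4)^2)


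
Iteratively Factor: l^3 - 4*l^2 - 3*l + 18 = (l - 3)*(l^2 - l - 6) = (l - 3)^2*(l + 2)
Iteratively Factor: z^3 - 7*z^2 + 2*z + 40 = (z - 4)*(z^2 - 3*z - 10) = (z - 5)*(z - 4)*(z + 2)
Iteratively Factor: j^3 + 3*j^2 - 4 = (j + 2)*(j^2 + j - 2) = (j + 2)^2*(j - 1)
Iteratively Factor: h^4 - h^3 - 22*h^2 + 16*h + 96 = (h - 4)*(h^3 + 3*h^2 - 10*h - 24) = (h - 4)*(h + 2)*(h^2 + h - 12) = (h - 4)*(h + 2)*(h + 4)*(h - 3)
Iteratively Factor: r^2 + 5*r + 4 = (r + 4)*(r + 1)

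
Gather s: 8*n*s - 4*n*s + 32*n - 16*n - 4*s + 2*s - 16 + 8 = 16*n + s*(4*n - 2) - 8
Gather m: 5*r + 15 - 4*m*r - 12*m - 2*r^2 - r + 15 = m*(-4*r - 12) - 2*r^2 + 4*r + 30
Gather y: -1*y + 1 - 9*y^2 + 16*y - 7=-9*y^2 + 15*y - 6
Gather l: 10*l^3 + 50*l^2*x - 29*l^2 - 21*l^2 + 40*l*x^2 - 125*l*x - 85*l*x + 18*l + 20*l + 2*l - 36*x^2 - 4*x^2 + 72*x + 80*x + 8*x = 10*l^3 + l^2*(50*x - 50) + l*(40*x^2 - 210*x + 40) - 40*x^2 + 160*x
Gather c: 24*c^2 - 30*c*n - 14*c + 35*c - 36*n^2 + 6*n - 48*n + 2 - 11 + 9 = 24*c^2 + c*(21 - 30*n) - 36*n^2 - 42*n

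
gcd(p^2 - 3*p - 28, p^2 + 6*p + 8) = p + 4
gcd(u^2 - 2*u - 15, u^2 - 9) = u + 3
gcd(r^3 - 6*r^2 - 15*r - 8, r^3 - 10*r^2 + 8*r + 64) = r - 8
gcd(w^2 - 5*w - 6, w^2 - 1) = w + 1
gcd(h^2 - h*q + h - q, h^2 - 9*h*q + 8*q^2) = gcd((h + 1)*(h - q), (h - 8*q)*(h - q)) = -h + q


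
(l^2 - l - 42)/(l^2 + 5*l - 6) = (l - 7)/(l - 1)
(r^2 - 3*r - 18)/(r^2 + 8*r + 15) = (r - 6)/(r + 5)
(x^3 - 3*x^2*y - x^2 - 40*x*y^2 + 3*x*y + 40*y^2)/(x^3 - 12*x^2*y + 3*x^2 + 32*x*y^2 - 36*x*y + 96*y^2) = (x^2 + 5*x*y - x - 5*y)/(x^2 - 4*x*y + 3*x - 12*y)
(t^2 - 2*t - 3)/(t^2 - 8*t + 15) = (t + 1)/(t - 5)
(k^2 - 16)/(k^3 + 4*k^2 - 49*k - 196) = (k - 4)/(k^2 - 49)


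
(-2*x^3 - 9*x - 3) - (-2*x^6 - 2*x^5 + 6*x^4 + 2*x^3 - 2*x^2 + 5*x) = 2*x^6 + 2*x^5 - 6*x^4 - 4*x^3 + 2*x^2 - 14*x - 3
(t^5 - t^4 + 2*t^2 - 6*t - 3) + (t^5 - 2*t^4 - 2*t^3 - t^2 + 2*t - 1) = 2*t^5 - 3*t^4 - 2*t^3 + t^2 - 4*t - 4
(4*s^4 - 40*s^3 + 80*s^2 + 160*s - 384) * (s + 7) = 4*s^5 - 12*s^4 - 200*s^3 + 720*s^2 + 736*s - 2688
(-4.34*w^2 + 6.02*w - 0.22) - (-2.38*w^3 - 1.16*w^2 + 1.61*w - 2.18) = 2.38*w^3 - 3.18*w^2 + 4.41*w + 1.96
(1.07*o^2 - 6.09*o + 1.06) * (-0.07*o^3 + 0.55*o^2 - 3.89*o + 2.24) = -0.0749*o^5 + 1.0148*o^4 - 7.586*o^3 + 26.6699*o^2 - 17.765*o + 2.3744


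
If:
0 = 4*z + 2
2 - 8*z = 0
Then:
No Solution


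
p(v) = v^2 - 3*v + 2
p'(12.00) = 21.00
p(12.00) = 110.00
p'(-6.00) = -15.00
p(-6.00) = 56.00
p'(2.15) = 1.30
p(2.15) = 0.17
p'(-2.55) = -8.10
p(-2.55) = 16.15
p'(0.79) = -1.42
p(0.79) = 0.25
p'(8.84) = 14.68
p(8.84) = 53.63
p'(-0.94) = -4.88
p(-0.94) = 5.70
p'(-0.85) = -4.70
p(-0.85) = 5.27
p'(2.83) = 2.66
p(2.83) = 1.52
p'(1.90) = 0.80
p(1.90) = -0.09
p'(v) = 2*v - 3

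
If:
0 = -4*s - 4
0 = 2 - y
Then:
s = -1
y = 2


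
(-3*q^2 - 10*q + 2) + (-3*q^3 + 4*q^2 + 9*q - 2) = -3*q^3 + q^2 - q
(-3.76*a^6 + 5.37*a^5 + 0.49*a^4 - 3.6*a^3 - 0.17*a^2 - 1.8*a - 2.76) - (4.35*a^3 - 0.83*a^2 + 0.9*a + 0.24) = -3.76*a^6 + 5.37*a^5 + 0.49*a^4 - 7.95*a^3 + 0.66*a^2 - 2.7*a - 3.0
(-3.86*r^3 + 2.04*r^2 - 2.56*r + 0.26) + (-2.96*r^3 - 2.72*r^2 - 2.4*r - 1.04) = -6.82*r^3 - 0.68*r^2 - 4.96*r - 0.78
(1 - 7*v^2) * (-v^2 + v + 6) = 7*v^4 - 7*v^3 - 43*v^2 + v + 6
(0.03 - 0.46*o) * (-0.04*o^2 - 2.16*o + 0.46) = 0.0184*o^3 + 0.9924*o^2 - 0.2764*o + 0.0138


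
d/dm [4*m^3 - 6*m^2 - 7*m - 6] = 12*m^2 - 12*m - 7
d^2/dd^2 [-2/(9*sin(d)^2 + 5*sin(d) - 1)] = 2*(324*sin(d)^4 + 135*sin(d)^3 - 425*sin(d)^2 - 265*sin(d) - 68)/(9*sin(d)^2 + 5*sin(d) - 1)^3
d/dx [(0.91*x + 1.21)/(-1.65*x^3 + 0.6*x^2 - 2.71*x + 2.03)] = (3.003*x^3 + 5.4435*x^2 - 1.452*x + 5.1264)/(2.7225*x^6 - 1.98*x^5 + 9.303*x^4 - 9.951*x^3 + 9.7801*x^2 - 11.0026*x + 4.1209)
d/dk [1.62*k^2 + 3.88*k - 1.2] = 3.24*k + 3.88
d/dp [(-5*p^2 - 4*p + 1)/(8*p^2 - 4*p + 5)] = 2*(26*p^2 - 33*p - 8)/(64*p^4 - 64*p^3 + 96*p^2 - 40*p + 25)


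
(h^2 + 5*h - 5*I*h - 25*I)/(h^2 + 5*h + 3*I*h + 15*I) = (h - 5*I)/(h + 3*I)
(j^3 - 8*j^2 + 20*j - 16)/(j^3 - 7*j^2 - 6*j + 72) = (j^2 - 4*j + 4)/(j^2 - 3*j - 18)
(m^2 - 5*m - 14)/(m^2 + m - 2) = (m - 7)/(m - 1)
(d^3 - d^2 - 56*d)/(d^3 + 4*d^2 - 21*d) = (d - 8)/(d - 3)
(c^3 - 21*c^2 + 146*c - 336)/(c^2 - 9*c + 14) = (c^2 - 14*c + 48)/(c - 2)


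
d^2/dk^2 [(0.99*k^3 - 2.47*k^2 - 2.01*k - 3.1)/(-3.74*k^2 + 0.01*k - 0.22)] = (-2.8421709430404e-14*k^5 + 58.043854*k^3 + 247.988532*k^2 - 10.906104*k - 4.8528)/(52.313624*k^6 - 0.419628*k^5 + 9.232938*k^4 - 0.049369*k^3 + 0.543114*k^2 - 0.001452*k + 0.010648)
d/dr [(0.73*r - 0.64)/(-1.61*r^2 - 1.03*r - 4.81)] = (1.1753*r^2 - 2.0608*r - 4.1705)/(2.5921*r^4 + 3.3166*r^3 + 16.5491*r^2 + 9.9086*r + 23.1361)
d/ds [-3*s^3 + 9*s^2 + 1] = 9*s*(2 - s)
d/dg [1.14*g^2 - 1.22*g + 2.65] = 2.28*g - 1.22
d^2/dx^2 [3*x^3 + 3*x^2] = 18*x + 6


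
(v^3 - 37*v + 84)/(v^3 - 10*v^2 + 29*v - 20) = (v^2 + 4*v - 21)/(v^2 - 6*v + 5)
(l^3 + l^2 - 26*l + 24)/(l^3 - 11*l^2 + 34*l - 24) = (l + 6)/(l - 6)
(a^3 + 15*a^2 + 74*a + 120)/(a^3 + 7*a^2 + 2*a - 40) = (a + 6)/(a - 2)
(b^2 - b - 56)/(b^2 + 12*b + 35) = (b - 8)/(b + 5)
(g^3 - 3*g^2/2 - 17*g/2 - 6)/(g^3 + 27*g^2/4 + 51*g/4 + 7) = 2*(2*g^2 - 5*g - 12)/(4*g^2 + 23*g + 28)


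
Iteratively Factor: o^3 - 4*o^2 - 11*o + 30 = (o + 3)*(o^2 - 7*o + 10) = (o - 2)*(o + 3)*(o - 5)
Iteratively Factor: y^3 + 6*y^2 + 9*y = (y)*(y^2 + 6*y + 9) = y*(y + 3)*(y + 3)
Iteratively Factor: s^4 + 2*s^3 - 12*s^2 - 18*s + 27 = (s + 3)*(s^3 - s^2 - 9*s + 9) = (s - 3)*(s + 3)*(s^2 + 2*s - 3) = (s - 3)*(s + 3)^2*(s - 1)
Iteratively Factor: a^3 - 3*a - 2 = (a - 2)*(a^2 + 2*a + 1) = (a - 2)*(a + 1)*(a + 1)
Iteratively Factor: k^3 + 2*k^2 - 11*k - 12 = (k + 4)*(k^2 - 2*k - 3) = (k - 3)*(k + 4)*(k + 1)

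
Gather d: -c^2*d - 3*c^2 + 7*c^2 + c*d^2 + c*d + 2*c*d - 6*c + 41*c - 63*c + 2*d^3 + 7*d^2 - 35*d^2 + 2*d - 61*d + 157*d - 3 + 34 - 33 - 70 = 4*c^2 - 28*c + 2*d^3 + d^2*(c - 28) + d*(-c^2 + 3*c + 98) - 72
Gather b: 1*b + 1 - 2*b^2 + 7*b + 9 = -2*b^2 + 8*b + 10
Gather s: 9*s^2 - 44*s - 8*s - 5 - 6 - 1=9*s^2 - 52*s - 12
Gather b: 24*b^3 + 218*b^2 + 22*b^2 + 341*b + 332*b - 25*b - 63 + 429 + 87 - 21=24*b^3 + 240*b^2 + 648*b + 432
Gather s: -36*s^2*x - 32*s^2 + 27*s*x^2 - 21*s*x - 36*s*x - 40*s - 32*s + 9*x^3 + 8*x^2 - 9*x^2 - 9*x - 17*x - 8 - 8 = s^2*(-36*x - 32) + s*(27*x^2 - 57*x - 72) + 9*x^3 - x^2 - 26*x - 16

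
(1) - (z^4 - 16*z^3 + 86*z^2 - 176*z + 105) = -z^4 + 16*z^3 - 86*z^2 + 176*z - 104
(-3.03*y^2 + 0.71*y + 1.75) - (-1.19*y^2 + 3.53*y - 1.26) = -1.84*y^2 - 2.82*y + 3.01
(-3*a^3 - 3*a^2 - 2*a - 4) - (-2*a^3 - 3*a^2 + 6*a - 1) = -a^3 - 8*a - 3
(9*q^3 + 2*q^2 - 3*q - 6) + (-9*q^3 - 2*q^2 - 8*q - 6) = -11*q - 12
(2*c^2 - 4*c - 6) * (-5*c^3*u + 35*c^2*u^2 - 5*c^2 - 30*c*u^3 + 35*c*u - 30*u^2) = -10*c^5*u + 70*c^4*u^2 + 20*c^4*u - 10*c^4 - 60*c^3*u^3 - 140*c^3*u^2 + 100*c^3*u + 20*c^3 + 120*c^2*u^3 - 270*c^2*u^2 - 140*c^2*u + 30*c^2 + 180*c*u^3 + 120*c*u^2 - 210*c*u + 180*u^2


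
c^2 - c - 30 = (c - 6)*(c + 5)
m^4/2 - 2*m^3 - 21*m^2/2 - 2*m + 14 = (m/2 + 1)*(m - 7)*(m - 1)*(m + 2)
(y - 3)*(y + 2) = y^2 - y - 6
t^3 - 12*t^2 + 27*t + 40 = (t - 8)*(t - 5)*(t + 1)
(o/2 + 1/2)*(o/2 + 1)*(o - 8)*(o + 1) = o^4/4 - o^3 - 27*o^2/4 - 19*o/2 - 4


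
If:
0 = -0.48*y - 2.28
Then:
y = -4.75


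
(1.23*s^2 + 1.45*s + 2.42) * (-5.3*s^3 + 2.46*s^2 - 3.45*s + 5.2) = -6.519*s^5 - 4.6592*s^4 - 13.5025*s^3 + 7.3467*s^2 - 0.809*s + 12.584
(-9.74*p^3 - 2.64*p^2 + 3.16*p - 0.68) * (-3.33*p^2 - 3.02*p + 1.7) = 32.4342*p^5 + 38.206*p^4 - 19.108*p^3 - 11.7668*p^2 + 7.4256*p - 1.156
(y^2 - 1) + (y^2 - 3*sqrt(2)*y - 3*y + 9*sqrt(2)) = 2*y^2 - 3*sqrt(2)*y - 3*y - 1 + 9*sqrt(2)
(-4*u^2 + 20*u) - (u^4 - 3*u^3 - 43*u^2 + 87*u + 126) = -u^4 + 3*u^3 + 39*u^2 - 67*u - 126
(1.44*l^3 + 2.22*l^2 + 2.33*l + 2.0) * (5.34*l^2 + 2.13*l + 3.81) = 7.6896*l^5 + 14.922*l^4 + 22.6572*l^3 + 24.1011*l^2 + 13.1373*l + 7.62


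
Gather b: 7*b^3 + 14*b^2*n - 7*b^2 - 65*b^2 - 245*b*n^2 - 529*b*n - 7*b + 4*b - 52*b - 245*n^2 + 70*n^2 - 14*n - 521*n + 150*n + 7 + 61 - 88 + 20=7*b^3 + b^2*(14*n - 72) + b*(-245*n^2 - 529*n - 55) - 175*n^2 - 385*n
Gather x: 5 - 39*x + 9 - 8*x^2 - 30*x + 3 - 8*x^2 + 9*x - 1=-16*x^2 - 60*x + 16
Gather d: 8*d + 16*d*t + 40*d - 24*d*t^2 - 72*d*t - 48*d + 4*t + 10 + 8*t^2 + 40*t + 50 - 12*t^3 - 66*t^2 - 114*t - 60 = d*(-24*t^2 - 56*t) - 12*t^3 - 58*t^2 - 70*t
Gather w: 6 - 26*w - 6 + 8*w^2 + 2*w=8*w^2 - 24*w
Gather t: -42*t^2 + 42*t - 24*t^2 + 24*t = -66*t^2 + 66*t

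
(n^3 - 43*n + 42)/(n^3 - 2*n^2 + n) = (n^2 + n - 42)/(n*(n - 1))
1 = 1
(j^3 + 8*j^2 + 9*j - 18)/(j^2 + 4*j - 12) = (j^2 + 2*j - 3)/(j - 2)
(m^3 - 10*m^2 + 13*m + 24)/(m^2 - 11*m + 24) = m + 1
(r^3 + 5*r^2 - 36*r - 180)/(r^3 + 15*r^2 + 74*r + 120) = (r - 6)/(r + 4)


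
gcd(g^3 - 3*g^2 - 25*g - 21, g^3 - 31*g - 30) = g + 1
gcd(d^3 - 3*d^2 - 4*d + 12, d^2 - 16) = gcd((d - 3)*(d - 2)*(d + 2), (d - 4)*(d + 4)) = 1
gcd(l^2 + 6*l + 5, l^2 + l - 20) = l + 5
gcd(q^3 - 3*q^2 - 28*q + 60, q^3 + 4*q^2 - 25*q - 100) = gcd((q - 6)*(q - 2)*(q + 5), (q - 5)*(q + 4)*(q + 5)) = q + 5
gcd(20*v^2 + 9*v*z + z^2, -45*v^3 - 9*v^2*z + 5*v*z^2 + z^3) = 5*v + z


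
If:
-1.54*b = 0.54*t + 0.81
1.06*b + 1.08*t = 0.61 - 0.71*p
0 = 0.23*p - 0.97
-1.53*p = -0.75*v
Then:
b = 0.38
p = 4.22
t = -2.58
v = 8.60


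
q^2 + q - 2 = (q - 1)*(q + 2)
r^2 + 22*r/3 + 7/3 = (r + 1/3)*(r + 7)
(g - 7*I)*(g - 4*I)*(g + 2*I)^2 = g^4 - 7*I*g^3 + 12*g^2 - 68*I*g + 112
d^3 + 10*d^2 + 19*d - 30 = (d - 1)*(d + 5)*(d + 6)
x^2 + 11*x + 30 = (x + 5)*(x + 6)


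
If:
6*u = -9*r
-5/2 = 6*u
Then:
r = 5/18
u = -5/12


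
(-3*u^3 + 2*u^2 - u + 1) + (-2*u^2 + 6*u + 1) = -3*u^3 + 5*u + 2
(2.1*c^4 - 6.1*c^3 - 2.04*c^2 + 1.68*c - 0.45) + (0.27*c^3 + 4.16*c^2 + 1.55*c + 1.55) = 2.1*c^4 - 5.83*c^3 + 2.12*c^2 + 3.23*c + 1.1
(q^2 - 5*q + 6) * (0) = 0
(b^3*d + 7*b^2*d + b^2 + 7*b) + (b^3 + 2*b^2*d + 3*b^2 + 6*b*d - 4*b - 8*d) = b^3*d + b^3 + 9*b^2*d + 4*b^2 + 6*b*d + 3*b - 8*d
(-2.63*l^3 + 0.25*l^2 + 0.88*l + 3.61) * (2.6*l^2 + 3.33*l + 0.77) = -6.838*l^5 - 8.1079*l^4 + 1.0954*l^3 + 12.5089*l^2 + 12.6989*l + 2.7797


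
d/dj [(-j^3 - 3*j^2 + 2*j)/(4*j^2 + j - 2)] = (-4*j^4 - 2*j^3 - 5*j^2 + 12*j - 4)/(16*j^4 + 8*j^3 - 15*j^2 - 4*j + 4)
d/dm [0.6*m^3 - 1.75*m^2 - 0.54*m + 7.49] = 1.8*m^2 - 3.5*m - 0.54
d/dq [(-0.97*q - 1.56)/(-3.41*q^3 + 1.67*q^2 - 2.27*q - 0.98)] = (-6.6154*q^3 - 14.3389*q^2 + 5.2104*q - 2.5906)/(11.6281*q^6 - 11.3894*q^5 + 18.2703*q^4 - 0.898199999999999*q^3 + 1.8797*q^2 + 4.4492*q + 0.9604)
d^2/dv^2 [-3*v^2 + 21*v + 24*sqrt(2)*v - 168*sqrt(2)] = -6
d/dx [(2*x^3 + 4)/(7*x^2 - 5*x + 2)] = 2*(3*x^2*(7*x^2 - 5*x + 2) - (14*x - 5)*(x^3 + 2))/(7*x^2 - 5*x + 2)^2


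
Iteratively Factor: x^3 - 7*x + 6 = (x - 2)*(x^2 + 2*x - 3) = (x - 2)*(x - 1)*(x + 3)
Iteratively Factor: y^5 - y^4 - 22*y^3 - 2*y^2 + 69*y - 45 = (y - 5)*(y^4 + 4*y^3 - 2*y^2 - 12*y + 9) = (y - 5)*(y - 1)*(y^3 + 5*y^2 + 3*y - 9) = (y - 5)*(y - 1)*(y + 3)*(y^2 + 2*y - 3) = (y - 5)*(y - 1)*(y + 3)^2*(y - 1)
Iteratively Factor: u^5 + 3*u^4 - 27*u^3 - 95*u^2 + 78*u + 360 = (u - 5)*(u^4 + 8*u^3 + 13*u^2 - 30*u - 72) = (u - 5)*(u + 4)*(u^3 + 4*u^2 - 3*u - 18) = (u - 5)*(u - 2)*(u + 4)*(u^2 + 6*u + 9) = (u - 5)*(u - 2)*(u + 3)*(u + 4)*(u + 3)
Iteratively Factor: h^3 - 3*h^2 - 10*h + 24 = (h + 3)*(h^2 - 6*h + 8) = (h - 2)*(h + 3)*(h - 4)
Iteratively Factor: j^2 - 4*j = (j - 4)*(j)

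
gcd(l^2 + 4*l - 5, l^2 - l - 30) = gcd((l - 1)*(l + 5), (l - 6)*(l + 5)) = l + 5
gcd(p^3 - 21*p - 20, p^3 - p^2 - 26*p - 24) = p^2 + 5*p + 4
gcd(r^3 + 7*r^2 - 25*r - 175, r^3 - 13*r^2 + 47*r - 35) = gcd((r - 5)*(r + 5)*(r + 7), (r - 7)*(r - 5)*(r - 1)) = r - 5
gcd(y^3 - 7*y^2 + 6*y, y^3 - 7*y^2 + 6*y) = y^3 - 7*y^2 + 6*y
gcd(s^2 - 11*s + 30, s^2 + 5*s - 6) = 1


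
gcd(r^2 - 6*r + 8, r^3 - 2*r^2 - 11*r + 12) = r - 4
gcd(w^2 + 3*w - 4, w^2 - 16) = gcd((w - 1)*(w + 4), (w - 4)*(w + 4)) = w + 4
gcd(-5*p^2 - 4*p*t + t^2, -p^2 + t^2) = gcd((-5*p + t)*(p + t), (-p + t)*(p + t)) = p + t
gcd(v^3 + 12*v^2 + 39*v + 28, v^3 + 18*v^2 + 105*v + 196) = v^2 + 11*v + 28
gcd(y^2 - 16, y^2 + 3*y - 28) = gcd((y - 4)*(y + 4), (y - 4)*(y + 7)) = y - 4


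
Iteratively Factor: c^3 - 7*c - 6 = (c + 2)*(c^2 - 2*c - 3) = (c - 3)*(c + 2)*(c + 1)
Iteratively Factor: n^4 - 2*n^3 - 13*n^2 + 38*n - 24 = (n - 2)*(n^3 - 13*n + 12) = (n - 2)*(n - 1)*(n^2 + n - 12) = (n - 2)*(n - 1)*(n + 4)*(n - 3)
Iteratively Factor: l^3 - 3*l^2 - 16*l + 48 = (l + 4)*(l^2 - 7*l + 12) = (l - 3)*(l + 4)*(l - 4)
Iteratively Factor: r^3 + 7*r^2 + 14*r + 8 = (r + 1)*(r^2 + 6*r + 8) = (r + 1)*(r + 2)*(r + 4)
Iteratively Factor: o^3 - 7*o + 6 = (o - 1)*(o^2 + o - 6) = (o - 2)*(o - 1)*(o + 3)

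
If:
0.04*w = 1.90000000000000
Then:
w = 47.50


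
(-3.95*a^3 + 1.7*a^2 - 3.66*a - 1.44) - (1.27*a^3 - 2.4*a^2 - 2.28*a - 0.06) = -5.22*a^3 + 4.1*a^2 - 1.38*a - 1.38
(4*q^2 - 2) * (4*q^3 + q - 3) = 16*q^5 - 4*q^3 - 12*q^2 - 2*q + 6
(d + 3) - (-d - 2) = 2*d + 5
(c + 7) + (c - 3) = 2*c + 4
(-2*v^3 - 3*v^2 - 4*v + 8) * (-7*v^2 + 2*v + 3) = 14*v^5 + 17*v^4 + 16*v^3 - 73*v^2 + 4*v + 24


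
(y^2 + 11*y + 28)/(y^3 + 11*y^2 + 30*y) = (y^2 + 11*y + 28)/(y*(y^2 + 11*y + 30))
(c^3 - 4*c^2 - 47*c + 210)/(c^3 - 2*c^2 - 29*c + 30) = (c^2 + 2*c - 35)/(c^2 + 4*c - 5)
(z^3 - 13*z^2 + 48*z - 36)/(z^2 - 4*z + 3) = (z^2 - 12*z + 36)/(z - 3)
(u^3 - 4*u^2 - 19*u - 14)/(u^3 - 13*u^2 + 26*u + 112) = (u + 1)/(u - 8)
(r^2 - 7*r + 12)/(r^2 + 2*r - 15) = (r - 4)/(r + 5)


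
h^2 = h^2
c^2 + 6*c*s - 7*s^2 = (c - s)*(c + 7*s)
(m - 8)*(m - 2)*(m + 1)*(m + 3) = m^4 - 6*m^3 - 21*m^2 + 34*m + 48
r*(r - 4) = r^2 - 4*r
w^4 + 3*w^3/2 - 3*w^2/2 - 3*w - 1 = (w + 1/2)*(w + 1)*(w - sqrt(2))*(w + sqrt(2))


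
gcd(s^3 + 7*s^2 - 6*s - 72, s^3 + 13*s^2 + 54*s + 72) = s^2 + 10*s + 24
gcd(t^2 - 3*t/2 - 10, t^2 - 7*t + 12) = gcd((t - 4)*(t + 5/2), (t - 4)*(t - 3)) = t - 4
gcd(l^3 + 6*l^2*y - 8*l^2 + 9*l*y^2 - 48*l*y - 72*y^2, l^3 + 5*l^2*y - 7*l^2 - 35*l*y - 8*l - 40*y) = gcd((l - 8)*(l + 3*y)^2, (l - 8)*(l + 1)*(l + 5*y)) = l - 8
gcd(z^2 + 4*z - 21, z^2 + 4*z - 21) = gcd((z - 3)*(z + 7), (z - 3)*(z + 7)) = z^2 + 4*z - 21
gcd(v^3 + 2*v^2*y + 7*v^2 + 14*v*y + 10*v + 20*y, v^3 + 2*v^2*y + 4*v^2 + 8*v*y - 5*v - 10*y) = v^2 + 2*v*y + 5*v + 10*y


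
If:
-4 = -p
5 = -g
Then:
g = -5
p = 4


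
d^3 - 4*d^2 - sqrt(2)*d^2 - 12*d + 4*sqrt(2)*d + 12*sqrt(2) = (d - 6)*(d + 2)*(d - sqrt(2))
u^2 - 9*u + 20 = (u - 5)*(u - 4)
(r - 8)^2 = r^2 - 16*r + 64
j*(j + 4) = j^2 + 4*j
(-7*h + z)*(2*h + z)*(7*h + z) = -98*h^3 - 49*h^2*z + 2*h*z^2 + z^3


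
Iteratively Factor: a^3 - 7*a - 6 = (a + 1)*(a^2 - a - 6) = (a - 3)*(a + 1)*(a + 2)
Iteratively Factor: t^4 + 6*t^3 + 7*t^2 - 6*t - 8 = (t + 1)*(t^3 + 5*t^2 + 2*t - 8) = (t + 1)*(t + 2)*(t^2 + 3*t - 4) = (t - 1)*(t + 1)*(t + 2)*(t + 4)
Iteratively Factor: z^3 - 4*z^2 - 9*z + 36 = (z - 3)*(z^2 - z - 12) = (z - 4)*(z - 3)*(z + 3)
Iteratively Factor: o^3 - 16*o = (o + 4)*(o^2 - 4*o) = (o - 4)*(o + 4)*(o)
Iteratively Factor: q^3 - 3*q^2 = (q)*(q^2 - 3*q) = q^2*(q - 3)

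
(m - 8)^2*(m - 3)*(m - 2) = m^4 - 21*m^3 + 150*m^2 - 416*m + 384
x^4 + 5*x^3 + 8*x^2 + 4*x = x*(x + 1)*(x + 2)^2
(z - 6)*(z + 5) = z^2 - z - 30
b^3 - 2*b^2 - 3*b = b*(b - 3)*(b + 1)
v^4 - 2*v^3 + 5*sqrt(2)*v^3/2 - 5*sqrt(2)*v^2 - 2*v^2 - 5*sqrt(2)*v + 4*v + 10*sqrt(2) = (v - 2)*(v - sqrt(2))*(v + sqrt(2))*(v + 5*sqrt(2)/2)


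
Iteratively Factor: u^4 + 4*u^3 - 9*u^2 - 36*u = (u - 3)*(u^3 + 7*u^2 + 12*u) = (u - 3)*(u + 3)*(u^2 + 4*u) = (u - 3)*(u + 3)*(u + 4)*(u)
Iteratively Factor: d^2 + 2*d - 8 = (d - 2)*(d + 4)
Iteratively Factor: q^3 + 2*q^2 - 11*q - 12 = (q + 4)*(q^2 - 2*q - 3) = (q + 1)*(q + 4)*(q - 3)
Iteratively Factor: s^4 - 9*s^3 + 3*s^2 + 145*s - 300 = (s - 5)*(s^3 - 4*s^2 - 17*s + 60) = (s - 5)^2*(s^2 + s - 12) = (s - 5)^2*(s - 3)*(s + 4)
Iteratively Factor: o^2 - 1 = (o - 1)*(o + 1)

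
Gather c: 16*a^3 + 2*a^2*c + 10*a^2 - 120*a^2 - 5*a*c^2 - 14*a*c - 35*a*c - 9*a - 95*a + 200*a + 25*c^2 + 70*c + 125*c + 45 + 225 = 16*a^3 - 110*a^2 + 96*a + c^2*(25 - 5*a) + c*(2*a^2 - 49*a + 195) + 270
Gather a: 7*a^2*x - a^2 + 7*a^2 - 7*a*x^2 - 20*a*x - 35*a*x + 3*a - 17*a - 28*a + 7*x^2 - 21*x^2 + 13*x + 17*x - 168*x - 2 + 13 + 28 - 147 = a^2*(7*x + 6) + a*(-7*x^2 - 55*x - 42) - 14*x^2 - 138*x - 108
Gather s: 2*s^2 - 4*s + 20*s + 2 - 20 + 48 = 2*s^2 + 16*s + 30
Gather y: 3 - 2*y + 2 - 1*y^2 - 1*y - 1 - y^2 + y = -2*y^2 - 2*y + 4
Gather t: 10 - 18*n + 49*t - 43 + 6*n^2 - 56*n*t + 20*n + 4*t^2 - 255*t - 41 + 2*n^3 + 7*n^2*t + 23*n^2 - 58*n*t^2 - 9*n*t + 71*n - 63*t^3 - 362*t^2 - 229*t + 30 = 2*n^3 + 29*n^2 + 73*n - 63*t^3 + t^2*(-58*n - 358) + t*(7*n^2 - 65*n - 435) - 44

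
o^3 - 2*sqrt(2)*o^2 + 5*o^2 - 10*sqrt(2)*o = o*(o + 5)*(o - 2*sqrt(2))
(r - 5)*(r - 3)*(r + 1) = r^3 - 7*r^2 + 7*r + 15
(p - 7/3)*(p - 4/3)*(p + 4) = p^3 + p^2/3 - 104*p/9 + 112/9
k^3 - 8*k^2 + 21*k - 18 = (k - 3)^2*(k - 2)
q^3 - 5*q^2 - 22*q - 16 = (q - 8)*(q + 1)*(q + 2)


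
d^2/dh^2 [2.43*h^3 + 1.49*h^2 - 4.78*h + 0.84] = 14.58*h + 2.98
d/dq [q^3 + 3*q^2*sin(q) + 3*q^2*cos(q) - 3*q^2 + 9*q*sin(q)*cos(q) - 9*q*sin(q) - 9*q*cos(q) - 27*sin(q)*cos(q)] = 3*sqrt(2)*q^2*cos(q + pi/4) + 3*q^2 + 15*q*sin(q) - 3*q*cos(q) + 9*q*cos(2*q) - 6*q + 9*sin(2*q)/2 - 9*sqrt(2)*sin(q + pi/4) - 27*cos(2*q)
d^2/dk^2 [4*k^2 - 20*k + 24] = 8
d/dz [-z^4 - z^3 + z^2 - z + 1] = -4*z^3 - 3*z^2 + 2*z - 1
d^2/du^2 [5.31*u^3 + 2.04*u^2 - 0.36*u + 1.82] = 31.86*u + 4.08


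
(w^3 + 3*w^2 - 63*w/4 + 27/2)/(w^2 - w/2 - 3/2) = (w^2 + 9*w/2 - 9)/(w + 1)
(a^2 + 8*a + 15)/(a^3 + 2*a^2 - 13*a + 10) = (a + 3)/(a^2 - 3*a + 2)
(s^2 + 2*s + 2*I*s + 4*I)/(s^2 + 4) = (s + 2)/(s - 2*I)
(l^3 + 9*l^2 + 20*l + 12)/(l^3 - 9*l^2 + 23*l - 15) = (l^3 + 9*l^2 + 20*l + 12)/(l^3 - 9*l^2 + 23*l - 15)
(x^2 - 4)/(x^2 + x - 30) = (x^2 - 4)/(x^2 + x - 30)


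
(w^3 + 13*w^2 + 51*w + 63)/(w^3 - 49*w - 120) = (w^2 + 10*w + 21)/(w^2 - 3*w - 40)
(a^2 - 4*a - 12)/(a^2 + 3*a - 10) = (a^2 - 4*a - 12)/(a^2 + 3*a - 10)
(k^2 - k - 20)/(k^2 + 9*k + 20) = (k - 5)/(k + 5)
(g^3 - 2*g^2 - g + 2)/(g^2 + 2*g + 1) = (g^2 - 3*g + 2)/(g + 1)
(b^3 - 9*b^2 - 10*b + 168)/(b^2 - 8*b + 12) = (b^2 - 3*b - 28)/(b - 2)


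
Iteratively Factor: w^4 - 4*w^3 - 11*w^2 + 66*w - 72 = (w - 3)*(w^3 - w^2 - 14*w + 24) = (w - 3)*(w + 4)*(w^2 - 5*w + 6) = (w - 3)^2*(w + 4)*(w - 2)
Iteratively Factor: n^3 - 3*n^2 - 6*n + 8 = (n - 4)*(n^2 + n - 2) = (n - 4)*(n + 2)*(n - 1)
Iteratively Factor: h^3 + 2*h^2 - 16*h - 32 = (h + 4)*(h^2 - 2*h - 8) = (h + 2)*(h + 4)*(h - 4)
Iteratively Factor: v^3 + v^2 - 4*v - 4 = (v + 2)*(v^2 - v - 2) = (v + 1)*(v + 2)*(v - 2)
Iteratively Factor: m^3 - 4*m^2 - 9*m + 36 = (m - 3)*(m^2 - m - 12) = (m - 4)*(m - 3)*(m + 3)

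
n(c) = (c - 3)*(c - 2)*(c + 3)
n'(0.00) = -9.00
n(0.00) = 18.00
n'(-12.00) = 471.00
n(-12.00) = -1890.00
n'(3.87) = 20.45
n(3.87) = 11.18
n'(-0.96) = -2.40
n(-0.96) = 23.91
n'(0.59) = -10.32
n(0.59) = 12.20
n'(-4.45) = 68.21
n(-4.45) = -69.68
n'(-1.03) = -1.70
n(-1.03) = 24.06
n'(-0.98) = -2.20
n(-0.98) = 23.96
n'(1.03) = -9.94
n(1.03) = 7.70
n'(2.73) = 2.44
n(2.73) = -1.13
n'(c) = (c - 3)*(c - 2) + (c - 3)*(c + 3) + (c - 2)*(c + 3)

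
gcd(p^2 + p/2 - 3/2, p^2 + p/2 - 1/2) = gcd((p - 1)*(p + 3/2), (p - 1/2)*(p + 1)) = 1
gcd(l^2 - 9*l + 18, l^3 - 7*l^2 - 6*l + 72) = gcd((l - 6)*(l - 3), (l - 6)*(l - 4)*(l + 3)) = l - 6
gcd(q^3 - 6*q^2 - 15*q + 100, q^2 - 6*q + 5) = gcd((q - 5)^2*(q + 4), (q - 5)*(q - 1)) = q - 5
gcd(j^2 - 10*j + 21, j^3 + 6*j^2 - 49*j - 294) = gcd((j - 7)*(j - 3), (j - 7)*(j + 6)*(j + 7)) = j - 7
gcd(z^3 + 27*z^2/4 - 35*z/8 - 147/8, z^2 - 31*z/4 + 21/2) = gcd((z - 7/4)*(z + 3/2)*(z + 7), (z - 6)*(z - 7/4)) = z - 7/4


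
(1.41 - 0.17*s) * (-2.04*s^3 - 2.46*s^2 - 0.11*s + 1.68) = 0.3468*s^4 - 2.4582*s^3 - 3.4499*s^2 - 0.4407*s + 2.3688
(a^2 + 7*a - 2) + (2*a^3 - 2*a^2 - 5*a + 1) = 2*a^3 - a^2 + 2*a - 1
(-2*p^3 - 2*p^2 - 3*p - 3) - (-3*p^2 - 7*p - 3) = -2*p^3 + p^2 + 4*p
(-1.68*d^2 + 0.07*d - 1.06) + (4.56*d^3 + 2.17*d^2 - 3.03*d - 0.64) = 4.56*d^3 + 0.49*d^2 - 2.96*d - 1.7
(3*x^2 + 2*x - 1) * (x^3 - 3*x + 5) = 3*x^5 + 2*x^4 - 10*x^3 + 9*x^2 + 13*x - 5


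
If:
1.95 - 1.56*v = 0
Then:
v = 1.25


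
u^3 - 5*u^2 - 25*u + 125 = (u - 5)^2*(u + 5)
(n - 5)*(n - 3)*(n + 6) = n^3 - 2*n^2 - 33*n + 90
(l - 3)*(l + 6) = l^2 + 3*l - 18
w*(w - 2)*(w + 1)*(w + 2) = w^4 + w^3 - 4*w^2 - 4*w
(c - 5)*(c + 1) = c^2 - 4*c - 5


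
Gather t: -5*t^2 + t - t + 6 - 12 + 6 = -5*t^2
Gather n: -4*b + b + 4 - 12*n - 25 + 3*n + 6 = -3*b - 9*n - 15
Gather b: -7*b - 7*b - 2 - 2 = -14*b - 4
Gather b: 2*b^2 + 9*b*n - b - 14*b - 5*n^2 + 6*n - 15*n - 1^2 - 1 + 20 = 2*b^2 + b*(9*n - 15) - 5*n^2 - 9*n + 18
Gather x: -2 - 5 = -7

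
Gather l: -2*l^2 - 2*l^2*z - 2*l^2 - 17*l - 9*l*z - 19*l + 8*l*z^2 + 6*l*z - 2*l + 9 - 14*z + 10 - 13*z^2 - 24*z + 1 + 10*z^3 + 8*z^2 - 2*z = l^2*(-2*z - 4) + l*(8*z^2 - 3*z - 38) + 10*z^3 - 5*z^2 - 40*z + 20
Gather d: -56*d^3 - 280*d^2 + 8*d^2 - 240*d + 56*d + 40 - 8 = -56*d^3 - 272*d^2 - 184*d + 32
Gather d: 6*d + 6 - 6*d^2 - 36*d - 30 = -6*d^2 - 30*d - 24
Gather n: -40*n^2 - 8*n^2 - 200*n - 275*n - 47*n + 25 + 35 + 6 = -48*n^2 - 522*n + 66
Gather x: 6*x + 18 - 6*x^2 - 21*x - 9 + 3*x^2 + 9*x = -3*x^2 - 6*x + 9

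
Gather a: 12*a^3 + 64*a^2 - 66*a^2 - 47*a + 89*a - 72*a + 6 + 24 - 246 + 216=12*a^3 - 2*a^2 - 30*a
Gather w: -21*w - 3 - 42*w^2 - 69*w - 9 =-42*w^2 - 90*w - 12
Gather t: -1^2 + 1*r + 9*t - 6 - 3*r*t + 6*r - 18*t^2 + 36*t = 7*r - 18*t^2 + t*(45 - 3*r) - 7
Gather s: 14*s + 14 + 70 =14*s + 84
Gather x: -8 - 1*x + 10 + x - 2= 0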